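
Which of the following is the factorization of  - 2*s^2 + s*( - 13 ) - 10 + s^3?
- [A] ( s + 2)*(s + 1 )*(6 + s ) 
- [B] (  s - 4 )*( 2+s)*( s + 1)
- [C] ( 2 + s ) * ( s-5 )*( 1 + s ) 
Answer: C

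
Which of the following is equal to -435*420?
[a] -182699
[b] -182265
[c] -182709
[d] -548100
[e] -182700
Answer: e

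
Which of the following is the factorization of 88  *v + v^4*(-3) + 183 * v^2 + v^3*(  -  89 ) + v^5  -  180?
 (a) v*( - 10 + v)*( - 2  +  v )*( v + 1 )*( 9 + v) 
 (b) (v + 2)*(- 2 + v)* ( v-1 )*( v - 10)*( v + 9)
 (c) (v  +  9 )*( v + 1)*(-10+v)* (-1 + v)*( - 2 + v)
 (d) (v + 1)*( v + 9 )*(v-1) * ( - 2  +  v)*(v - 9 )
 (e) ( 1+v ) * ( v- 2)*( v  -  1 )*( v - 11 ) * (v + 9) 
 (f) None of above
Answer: c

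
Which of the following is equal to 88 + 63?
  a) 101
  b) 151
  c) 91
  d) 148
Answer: b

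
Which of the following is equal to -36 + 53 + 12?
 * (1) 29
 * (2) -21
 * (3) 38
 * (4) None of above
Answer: 1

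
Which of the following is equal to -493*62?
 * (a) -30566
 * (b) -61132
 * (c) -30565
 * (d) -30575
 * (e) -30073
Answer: a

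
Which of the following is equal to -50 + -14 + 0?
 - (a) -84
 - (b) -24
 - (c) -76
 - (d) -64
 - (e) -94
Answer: d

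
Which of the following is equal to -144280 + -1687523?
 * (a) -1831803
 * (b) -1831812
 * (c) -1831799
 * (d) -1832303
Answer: a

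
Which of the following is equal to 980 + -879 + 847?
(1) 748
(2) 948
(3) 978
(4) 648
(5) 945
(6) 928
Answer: 2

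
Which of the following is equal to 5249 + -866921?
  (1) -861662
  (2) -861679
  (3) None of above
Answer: 3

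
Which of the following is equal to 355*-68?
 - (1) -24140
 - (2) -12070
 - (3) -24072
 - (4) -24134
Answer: 1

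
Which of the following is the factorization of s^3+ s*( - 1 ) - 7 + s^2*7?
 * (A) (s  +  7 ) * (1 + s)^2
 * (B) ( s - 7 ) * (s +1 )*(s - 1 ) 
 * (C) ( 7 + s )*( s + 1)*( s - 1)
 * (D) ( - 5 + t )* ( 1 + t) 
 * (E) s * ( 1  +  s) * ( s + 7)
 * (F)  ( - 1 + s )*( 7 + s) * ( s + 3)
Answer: C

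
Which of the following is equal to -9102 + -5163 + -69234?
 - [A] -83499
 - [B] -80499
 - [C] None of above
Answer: A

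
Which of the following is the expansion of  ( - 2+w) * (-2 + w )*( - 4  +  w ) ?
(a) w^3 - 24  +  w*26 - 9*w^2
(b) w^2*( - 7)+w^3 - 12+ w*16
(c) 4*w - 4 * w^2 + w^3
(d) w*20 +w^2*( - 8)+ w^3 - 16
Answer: d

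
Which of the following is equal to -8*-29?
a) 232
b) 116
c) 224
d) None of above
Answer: a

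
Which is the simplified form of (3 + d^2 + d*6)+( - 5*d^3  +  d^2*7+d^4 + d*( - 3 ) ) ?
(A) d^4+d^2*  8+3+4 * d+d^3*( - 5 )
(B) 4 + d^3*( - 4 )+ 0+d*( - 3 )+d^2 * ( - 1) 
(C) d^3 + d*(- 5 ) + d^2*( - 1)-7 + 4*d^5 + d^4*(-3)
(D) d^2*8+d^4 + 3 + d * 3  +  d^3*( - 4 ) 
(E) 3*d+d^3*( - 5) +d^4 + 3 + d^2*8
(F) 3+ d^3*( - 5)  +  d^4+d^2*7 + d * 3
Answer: E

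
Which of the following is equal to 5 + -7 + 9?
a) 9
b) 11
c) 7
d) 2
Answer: c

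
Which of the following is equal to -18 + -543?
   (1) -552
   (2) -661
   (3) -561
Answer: 3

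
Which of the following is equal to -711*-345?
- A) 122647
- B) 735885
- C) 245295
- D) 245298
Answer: C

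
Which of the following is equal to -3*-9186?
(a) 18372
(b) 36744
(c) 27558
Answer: c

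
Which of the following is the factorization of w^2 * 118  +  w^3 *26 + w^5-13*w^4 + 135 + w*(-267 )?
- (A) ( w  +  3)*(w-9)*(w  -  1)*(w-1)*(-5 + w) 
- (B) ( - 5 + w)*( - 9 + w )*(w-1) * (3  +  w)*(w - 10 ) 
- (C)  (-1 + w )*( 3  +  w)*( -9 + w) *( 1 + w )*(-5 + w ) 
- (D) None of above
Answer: A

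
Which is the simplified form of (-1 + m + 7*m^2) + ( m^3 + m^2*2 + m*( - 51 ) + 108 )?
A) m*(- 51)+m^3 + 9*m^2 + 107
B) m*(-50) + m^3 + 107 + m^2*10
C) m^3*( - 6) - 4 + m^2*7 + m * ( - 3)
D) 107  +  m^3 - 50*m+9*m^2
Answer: D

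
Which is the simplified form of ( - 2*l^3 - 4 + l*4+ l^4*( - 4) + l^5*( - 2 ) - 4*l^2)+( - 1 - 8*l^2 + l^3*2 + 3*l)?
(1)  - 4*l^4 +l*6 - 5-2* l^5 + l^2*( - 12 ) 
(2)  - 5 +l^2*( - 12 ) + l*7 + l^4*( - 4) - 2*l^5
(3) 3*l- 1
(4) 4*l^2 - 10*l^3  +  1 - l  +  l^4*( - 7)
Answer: 2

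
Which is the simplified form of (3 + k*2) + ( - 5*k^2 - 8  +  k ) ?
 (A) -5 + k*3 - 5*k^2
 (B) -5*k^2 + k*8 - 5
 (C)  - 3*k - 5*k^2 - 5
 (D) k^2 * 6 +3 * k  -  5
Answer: A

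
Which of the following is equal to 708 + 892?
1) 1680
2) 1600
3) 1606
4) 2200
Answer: 2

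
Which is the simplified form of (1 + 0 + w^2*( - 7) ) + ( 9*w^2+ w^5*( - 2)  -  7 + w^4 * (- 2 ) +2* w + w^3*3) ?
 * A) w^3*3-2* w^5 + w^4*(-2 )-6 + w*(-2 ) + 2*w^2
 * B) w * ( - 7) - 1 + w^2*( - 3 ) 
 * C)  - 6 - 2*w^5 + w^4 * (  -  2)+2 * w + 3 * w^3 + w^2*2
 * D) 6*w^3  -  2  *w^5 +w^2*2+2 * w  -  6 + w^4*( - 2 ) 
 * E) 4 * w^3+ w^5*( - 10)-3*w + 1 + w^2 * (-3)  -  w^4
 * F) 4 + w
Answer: C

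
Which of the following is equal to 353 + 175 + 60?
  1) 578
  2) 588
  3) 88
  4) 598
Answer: 2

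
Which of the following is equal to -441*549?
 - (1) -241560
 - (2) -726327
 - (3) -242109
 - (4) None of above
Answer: 3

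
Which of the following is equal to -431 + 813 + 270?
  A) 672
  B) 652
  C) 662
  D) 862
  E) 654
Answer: B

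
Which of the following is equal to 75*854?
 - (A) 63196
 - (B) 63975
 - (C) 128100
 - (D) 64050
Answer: D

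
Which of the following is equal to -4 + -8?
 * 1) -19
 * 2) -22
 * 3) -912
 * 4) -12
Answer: 4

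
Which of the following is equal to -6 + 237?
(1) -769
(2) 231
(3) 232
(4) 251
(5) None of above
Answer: 2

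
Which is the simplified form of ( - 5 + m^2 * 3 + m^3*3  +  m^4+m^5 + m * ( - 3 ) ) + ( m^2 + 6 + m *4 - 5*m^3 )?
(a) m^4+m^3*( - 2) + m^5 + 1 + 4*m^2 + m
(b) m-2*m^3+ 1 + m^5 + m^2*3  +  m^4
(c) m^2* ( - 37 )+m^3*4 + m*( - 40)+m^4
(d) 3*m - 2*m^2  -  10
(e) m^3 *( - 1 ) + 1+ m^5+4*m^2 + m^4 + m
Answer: a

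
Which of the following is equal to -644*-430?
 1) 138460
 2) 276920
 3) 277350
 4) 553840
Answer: 2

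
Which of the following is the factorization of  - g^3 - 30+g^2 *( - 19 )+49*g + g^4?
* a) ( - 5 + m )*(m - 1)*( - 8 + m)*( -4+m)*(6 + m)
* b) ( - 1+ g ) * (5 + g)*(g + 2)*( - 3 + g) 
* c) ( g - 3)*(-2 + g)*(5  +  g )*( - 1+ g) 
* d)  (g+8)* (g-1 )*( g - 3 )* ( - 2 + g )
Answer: c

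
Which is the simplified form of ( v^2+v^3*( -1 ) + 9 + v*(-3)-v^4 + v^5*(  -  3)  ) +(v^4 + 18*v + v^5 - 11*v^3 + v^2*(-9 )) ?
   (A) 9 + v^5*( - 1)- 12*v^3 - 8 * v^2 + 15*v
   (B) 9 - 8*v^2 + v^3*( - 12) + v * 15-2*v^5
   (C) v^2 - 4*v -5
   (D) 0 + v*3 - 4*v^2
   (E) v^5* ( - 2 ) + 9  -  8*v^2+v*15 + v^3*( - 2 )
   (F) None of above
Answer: B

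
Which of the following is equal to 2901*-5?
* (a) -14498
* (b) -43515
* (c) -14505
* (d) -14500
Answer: c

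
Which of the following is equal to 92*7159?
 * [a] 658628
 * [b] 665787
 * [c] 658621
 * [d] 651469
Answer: a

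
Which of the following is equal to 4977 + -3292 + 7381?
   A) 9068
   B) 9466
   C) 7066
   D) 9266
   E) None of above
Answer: E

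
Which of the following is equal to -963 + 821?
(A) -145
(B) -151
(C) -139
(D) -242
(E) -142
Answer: E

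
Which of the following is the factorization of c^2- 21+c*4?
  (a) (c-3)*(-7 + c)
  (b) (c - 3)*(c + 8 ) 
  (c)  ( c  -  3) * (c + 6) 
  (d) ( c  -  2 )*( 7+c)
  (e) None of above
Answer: e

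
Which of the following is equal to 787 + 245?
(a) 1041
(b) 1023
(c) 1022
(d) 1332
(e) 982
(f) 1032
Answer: f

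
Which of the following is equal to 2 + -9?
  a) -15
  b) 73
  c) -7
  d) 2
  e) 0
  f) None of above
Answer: c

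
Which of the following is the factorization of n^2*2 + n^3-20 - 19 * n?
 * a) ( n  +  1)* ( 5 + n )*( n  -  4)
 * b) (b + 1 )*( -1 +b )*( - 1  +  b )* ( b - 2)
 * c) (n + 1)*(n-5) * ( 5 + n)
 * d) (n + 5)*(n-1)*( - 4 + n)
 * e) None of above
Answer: a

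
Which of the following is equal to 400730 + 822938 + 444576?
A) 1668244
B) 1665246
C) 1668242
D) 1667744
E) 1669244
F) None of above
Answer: A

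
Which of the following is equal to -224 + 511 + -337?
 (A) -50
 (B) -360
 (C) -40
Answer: A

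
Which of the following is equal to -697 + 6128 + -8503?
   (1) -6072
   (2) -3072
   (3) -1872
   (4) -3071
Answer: 2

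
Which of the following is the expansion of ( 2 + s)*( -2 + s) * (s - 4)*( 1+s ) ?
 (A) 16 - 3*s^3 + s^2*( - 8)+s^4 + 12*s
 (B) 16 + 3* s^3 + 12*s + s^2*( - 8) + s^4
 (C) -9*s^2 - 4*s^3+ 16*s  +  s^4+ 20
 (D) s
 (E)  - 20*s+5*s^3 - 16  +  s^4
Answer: A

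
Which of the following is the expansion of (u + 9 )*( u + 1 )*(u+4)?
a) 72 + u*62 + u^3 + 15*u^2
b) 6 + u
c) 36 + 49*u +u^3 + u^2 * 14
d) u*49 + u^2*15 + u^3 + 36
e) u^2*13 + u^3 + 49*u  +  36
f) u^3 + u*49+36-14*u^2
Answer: c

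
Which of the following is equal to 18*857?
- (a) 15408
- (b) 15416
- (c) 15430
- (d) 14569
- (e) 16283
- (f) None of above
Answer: f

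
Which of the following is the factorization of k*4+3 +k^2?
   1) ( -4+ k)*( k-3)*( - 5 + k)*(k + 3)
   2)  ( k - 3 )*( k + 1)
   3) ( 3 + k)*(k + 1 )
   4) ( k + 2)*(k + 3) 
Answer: 3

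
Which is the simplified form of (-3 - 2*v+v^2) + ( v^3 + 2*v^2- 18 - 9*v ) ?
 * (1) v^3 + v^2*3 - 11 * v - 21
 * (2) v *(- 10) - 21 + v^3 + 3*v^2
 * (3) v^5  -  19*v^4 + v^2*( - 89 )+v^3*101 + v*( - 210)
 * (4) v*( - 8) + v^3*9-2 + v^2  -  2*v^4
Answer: 1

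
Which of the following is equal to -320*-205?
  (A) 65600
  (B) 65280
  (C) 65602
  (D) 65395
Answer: A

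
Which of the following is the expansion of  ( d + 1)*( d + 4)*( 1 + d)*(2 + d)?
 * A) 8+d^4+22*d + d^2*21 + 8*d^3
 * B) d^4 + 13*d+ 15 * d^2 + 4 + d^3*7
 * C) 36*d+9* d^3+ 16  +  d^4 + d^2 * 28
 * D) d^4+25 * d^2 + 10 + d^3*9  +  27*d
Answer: A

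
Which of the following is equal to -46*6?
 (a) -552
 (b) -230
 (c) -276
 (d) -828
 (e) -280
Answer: c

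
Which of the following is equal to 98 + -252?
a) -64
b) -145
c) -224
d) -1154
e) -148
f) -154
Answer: f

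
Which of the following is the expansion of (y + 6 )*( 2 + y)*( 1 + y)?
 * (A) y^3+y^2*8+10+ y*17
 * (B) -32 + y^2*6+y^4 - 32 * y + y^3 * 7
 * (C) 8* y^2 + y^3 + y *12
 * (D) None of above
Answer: D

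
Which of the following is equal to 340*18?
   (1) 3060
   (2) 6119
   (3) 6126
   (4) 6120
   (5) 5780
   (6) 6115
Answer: 4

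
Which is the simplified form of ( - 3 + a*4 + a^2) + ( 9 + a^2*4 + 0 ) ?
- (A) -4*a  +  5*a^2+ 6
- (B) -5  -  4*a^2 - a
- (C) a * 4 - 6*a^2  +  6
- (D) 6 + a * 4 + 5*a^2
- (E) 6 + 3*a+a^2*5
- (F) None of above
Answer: D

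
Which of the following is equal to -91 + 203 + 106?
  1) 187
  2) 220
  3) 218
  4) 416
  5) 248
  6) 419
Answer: 3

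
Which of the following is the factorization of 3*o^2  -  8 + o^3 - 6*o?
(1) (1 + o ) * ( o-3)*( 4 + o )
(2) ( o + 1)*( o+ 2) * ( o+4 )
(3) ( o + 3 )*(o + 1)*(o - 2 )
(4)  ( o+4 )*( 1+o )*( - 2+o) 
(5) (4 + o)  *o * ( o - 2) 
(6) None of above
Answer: 4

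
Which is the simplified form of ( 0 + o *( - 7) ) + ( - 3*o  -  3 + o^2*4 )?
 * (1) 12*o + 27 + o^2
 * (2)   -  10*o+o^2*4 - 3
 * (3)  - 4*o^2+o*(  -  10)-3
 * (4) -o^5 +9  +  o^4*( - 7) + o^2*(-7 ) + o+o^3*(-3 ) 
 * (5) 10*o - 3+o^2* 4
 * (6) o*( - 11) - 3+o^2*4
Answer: 2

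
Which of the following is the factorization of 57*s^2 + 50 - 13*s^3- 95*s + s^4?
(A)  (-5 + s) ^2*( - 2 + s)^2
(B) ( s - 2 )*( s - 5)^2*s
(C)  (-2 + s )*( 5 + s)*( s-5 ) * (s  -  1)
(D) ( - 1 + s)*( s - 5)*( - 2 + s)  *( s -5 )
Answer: D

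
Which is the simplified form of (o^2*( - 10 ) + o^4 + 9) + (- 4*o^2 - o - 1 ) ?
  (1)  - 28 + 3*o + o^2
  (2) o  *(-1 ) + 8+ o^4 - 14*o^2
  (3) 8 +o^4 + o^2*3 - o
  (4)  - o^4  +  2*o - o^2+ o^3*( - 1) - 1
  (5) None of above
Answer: 2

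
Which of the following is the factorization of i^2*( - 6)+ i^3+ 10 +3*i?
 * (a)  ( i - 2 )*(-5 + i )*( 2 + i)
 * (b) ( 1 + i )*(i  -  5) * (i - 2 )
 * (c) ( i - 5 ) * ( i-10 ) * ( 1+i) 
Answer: b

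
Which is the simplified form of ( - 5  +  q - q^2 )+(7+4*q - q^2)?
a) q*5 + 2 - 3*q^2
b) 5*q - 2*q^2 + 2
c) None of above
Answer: b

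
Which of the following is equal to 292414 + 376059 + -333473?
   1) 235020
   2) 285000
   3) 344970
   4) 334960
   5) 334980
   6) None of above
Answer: 6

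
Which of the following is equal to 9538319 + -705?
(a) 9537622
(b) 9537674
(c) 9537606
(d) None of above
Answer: d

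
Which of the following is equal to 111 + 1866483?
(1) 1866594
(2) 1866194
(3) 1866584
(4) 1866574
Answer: 1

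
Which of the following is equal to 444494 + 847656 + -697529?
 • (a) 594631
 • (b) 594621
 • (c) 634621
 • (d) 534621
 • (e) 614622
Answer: b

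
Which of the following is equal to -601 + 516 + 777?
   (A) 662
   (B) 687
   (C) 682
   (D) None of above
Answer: D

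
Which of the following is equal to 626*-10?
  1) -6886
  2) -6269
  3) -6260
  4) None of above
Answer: 3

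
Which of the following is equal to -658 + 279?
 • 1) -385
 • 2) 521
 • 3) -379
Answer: 3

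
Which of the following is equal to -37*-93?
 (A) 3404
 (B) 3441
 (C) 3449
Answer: B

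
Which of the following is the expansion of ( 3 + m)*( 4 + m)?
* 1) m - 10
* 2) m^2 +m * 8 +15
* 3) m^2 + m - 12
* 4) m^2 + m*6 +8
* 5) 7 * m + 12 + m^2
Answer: 5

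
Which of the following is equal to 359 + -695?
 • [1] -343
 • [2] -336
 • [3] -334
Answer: 2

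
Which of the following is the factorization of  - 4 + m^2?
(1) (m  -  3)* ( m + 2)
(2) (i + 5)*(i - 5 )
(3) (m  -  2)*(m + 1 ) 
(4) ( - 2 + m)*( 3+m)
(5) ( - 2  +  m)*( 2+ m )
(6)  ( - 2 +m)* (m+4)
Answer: 5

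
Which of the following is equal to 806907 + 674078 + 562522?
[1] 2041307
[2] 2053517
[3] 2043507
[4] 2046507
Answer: 3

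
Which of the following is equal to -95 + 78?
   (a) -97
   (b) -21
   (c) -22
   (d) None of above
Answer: d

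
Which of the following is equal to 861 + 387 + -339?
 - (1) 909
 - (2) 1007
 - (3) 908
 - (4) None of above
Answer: 1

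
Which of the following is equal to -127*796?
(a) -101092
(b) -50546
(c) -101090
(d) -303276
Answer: a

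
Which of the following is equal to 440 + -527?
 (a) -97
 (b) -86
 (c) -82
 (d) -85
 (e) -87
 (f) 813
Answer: e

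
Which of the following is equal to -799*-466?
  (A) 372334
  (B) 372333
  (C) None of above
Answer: A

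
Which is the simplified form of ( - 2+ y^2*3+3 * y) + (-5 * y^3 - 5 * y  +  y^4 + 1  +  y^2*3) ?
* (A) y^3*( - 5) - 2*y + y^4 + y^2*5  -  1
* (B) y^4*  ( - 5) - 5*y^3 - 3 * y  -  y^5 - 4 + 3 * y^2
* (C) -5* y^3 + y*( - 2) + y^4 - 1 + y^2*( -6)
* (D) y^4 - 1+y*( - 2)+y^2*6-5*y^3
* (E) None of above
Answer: D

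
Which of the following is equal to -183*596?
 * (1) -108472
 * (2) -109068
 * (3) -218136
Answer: 2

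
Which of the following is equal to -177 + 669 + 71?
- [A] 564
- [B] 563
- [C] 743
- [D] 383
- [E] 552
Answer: B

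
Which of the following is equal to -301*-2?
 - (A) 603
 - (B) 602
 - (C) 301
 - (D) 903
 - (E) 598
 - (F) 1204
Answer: B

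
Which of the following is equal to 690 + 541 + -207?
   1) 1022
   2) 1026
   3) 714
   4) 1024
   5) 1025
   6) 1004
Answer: 4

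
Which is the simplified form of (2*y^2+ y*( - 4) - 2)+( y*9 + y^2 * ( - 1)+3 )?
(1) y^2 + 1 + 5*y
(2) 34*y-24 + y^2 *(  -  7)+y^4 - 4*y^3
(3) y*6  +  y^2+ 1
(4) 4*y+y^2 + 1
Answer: 1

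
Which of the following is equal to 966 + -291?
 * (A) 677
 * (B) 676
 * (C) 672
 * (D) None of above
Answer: D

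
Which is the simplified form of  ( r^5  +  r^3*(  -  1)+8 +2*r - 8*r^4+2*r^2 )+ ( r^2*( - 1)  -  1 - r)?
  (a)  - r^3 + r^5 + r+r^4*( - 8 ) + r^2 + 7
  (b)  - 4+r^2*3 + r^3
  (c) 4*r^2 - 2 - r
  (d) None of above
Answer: a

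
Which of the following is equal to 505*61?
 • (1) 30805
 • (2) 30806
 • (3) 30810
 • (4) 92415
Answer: 1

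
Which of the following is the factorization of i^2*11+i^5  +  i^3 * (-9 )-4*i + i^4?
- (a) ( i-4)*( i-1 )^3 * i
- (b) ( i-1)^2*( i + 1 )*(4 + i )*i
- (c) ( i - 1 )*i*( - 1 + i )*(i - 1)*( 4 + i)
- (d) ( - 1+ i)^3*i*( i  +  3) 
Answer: c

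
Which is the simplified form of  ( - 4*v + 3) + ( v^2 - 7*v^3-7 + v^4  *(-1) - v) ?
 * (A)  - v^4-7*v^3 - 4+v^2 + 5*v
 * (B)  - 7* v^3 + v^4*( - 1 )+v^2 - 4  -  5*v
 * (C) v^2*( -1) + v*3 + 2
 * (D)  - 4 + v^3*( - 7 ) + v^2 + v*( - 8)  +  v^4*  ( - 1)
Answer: B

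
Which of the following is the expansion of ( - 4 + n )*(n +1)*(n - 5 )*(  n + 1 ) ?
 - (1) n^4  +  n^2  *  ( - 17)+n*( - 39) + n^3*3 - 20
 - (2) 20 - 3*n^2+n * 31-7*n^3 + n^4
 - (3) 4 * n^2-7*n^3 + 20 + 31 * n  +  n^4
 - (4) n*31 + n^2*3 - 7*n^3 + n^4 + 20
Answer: 4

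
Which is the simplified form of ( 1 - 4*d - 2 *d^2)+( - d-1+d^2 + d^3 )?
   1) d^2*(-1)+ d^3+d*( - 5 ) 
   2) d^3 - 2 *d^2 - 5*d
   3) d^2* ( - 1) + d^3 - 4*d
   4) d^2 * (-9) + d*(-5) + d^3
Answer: 1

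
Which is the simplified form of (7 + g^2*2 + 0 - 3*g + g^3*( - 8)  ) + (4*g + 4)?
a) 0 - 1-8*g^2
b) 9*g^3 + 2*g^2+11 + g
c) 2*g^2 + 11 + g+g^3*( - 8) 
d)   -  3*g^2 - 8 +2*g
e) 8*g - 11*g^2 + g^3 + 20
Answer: c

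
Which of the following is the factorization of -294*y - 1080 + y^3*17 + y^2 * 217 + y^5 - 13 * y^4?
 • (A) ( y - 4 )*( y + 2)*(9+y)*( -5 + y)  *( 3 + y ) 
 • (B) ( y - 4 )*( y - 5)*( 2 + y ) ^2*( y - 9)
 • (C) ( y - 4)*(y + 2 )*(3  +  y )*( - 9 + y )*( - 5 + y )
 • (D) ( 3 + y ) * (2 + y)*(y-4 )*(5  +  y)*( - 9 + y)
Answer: C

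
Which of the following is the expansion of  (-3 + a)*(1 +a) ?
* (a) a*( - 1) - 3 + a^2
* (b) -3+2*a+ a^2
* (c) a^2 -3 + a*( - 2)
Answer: c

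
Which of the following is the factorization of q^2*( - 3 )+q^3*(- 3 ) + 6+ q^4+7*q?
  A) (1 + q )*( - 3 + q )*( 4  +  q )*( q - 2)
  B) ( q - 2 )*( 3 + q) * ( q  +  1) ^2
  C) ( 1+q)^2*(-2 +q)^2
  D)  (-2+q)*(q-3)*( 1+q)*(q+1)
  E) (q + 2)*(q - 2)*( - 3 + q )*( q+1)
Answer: D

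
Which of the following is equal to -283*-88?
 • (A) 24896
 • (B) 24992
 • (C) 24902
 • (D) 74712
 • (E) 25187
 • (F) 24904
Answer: F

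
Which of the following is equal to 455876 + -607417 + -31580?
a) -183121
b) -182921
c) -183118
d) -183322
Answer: a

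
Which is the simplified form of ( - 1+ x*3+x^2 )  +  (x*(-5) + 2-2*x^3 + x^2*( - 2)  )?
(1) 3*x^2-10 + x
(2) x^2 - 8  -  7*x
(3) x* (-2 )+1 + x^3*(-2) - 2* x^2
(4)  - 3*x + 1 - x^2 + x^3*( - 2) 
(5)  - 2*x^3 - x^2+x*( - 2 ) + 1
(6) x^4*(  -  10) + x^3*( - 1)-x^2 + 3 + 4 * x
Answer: 5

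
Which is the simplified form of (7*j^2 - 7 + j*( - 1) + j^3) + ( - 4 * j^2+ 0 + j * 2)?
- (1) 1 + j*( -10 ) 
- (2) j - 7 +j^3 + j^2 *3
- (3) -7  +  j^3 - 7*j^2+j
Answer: 2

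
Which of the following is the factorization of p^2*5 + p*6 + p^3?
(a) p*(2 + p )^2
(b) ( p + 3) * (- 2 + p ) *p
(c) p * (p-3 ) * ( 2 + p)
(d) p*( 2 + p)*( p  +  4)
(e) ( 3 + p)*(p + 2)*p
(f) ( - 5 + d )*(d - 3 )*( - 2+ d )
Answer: e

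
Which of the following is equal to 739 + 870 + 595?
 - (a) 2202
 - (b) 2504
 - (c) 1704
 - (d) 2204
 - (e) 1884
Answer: d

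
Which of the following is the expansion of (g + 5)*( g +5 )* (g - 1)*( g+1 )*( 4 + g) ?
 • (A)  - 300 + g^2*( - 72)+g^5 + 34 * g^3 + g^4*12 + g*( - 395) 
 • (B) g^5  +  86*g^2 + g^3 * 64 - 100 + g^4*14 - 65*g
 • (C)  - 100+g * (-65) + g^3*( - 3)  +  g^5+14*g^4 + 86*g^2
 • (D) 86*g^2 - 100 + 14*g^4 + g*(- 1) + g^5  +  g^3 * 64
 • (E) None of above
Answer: B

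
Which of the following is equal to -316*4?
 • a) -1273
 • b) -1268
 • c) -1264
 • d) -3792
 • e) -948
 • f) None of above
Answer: c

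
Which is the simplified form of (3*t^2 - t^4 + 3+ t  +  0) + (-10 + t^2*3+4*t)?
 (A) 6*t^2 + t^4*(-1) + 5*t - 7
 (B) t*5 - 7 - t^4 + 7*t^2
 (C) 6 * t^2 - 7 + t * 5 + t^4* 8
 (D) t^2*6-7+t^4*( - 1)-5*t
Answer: A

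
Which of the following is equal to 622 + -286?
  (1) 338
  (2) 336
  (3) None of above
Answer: 2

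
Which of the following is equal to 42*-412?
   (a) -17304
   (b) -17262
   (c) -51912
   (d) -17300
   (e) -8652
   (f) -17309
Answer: a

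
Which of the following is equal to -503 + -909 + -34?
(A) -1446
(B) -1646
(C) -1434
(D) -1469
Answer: A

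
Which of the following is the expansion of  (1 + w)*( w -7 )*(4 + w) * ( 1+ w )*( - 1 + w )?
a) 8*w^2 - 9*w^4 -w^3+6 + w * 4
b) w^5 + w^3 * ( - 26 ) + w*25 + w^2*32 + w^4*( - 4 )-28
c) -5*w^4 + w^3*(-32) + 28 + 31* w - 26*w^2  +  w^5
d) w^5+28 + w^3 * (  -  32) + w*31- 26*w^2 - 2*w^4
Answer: d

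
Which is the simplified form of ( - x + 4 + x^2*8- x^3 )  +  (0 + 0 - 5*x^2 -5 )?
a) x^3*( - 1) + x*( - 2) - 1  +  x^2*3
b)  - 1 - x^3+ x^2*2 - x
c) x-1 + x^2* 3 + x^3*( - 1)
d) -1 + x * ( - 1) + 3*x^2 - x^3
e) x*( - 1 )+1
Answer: d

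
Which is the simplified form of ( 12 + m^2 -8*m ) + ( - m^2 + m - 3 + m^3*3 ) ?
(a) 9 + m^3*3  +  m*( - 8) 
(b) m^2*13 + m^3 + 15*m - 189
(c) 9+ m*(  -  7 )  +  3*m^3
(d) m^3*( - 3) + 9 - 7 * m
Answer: c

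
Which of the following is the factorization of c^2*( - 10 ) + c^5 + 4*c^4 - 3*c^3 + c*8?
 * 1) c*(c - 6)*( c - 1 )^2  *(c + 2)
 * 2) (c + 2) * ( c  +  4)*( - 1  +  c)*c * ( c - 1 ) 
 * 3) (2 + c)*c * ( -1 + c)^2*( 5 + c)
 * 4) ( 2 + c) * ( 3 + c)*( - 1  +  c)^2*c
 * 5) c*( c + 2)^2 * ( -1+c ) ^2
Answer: 2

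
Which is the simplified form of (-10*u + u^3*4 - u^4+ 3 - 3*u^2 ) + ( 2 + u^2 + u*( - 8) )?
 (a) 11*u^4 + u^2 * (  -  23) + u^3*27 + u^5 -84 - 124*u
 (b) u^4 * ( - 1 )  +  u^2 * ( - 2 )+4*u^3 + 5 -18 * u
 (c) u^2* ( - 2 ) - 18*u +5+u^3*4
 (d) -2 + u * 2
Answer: b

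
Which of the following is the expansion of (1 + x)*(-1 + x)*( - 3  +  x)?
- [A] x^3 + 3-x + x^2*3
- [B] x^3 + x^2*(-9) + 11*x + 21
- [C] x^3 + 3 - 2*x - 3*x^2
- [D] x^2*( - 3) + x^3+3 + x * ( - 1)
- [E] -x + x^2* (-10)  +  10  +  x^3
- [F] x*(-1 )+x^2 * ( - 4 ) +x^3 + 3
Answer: D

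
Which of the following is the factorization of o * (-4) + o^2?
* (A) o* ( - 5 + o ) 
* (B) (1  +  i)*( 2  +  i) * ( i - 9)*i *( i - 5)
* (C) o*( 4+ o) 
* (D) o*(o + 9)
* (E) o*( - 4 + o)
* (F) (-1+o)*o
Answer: E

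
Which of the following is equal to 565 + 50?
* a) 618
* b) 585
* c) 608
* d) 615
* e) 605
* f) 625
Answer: d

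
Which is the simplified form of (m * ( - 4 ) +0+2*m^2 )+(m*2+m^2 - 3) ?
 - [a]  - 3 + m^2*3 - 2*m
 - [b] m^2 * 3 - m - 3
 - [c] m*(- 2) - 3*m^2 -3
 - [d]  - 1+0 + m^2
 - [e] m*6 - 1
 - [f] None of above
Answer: a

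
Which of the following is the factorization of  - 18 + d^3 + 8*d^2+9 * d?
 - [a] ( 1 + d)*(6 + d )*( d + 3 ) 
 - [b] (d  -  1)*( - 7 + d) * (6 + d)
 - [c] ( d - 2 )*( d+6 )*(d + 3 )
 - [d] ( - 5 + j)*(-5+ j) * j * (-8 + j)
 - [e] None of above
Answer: e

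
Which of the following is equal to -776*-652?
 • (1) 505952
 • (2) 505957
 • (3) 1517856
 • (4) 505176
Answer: 1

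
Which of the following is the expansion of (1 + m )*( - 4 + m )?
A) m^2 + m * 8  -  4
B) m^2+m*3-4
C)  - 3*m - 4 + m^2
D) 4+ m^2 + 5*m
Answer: C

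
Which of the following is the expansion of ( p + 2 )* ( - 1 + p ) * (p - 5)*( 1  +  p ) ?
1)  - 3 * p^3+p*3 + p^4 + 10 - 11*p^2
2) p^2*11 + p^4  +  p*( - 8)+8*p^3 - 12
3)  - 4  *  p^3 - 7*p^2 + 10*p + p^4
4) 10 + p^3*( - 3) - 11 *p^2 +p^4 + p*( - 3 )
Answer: 1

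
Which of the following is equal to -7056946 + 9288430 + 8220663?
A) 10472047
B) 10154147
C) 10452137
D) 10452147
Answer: D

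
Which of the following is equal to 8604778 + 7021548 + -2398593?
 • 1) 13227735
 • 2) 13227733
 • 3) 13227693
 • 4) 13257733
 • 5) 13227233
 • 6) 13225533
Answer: 2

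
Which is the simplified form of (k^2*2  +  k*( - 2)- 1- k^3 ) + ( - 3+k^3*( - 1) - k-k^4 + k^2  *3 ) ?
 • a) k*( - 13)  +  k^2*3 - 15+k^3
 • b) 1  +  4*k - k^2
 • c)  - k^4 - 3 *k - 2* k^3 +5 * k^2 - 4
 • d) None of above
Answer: c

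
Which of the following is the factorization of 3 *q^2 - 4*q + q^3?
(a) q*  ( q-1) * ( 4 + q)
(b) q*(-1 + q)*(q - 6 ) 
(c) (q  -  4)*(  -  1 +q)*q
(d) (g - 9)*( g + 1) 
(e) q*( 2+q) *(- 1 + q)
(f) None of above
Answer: a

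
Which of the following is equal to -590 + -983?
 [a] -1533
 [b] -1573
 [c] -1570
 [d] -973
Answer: b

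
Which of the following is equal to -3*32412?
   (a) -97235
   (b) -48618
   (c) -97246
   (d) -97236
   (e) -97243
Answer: d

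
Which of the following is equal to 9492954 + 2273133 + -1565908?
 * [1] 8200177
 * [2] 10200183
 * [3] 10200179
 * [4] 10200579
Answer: 3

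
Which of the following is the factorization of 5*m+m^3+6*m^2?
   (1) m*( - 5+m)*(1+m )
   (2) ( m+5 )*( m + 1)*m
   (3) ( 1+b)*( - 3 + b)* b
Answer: 2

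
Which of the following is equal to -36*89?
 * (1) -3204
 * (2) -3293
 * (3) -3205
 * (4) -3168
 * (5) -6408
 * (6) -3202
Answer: 1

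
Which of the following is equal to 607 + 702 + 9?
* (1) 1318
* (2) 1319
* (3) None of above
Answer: 1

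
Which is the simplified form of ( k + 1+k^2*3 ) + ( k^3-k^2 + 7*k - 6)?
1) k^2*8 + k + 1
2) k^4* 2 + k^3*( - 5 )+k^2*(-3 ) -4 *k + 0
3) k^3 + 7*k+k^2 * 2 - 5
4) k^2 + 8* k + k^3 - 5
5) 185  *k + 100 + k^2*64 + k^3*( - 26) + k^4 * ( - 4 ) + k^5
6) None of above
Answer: 6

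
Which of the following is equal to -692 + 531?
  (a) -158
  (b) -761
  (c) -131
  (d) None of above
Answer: d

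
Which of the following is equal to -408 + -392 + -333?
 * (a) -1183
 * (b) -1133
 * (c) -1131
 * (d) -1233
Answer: b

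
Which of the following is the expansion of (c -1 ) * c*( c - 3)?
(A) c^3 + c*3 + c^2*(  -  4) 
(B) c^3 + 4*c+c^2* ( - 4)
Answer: A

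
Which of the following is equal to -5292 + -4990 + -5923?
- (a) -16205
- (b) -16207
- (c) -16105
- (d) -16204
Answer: a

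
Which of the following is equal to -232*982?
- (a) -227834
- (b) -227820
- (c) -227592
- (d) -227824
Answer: d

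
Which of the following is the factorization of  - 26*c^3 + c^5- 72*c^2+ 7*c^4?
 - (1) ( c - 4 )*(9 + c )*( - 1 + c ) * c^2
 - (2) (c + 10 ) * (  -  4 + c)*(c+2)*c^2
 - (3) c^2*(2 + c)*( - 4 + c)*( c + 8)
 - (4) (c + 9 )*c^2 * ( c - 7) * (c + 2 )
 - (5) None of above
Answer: 5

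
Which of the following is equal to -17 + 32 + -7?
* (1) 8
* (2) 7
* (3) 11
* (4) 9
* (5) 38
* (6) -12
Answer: 1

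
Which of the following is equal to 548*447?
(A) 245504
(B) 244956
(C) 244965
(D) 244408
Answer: B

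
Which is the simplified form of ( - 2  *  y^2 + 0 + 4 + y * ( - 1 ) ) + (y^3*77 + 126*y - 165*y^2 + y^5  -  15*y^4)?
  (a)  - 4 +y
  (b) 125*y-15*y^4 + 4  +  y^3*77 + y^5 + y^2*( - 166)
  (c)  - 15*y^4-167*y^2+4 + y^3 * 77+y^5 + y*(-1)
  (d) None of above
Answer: d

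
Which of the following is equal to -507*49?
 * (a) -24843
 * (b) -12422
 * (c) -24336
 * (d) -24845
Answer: a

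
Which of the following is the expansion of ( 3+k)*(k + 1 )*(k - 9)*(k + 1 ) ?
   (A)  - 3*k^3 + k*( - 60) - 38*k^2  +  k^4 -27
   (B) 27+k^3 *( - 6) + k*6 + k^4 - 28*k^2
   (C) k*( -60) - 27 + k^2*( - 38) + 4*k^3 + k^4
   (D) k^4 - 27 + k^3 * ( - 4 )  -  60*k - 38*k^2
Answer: D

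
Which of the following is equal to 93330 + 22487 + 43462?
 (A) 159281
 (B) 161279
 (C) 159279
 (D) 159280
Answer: C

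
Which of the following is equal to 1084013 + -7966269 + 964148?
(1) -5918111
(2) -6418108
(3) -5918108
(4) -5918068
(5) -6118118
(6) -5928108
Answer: 3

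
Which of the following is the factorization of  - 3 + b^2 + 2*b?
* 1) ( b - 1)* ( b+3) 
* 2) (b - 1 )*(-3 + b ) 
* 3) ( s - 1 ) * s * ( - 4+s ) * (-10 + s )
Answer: 1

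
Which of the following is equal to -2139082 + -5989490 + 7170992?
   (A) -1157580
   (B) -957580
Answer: B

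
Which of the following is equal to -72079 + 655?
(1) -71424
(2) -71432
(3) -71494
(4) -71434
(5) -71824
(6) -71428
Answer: 1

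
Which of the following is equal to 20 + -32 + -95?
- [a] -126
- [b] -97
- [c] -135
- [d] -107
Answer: d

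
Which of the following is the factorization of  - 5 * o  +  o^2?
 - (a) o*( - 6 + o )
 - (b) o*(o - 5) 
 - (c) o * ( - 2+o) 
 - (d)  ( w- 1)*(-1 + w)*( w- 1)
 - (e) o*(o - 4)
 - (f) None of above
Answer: b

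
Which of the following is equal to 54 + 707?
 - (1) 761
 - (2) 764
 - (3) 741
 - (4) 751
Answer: 1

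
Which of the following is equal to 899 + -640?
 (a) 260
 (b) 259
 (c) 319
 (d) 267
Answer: b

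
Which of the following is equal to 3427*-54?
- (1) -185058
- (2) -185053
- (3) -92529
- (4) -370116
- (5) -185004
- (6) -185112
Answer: 1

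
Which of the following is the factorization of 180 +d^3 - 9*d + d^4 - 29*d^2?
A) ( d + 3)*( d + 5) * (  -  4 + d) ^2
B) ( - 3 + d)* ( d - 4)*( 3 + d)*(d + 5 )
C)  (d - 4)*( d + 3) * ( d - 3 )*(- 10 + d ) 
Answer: B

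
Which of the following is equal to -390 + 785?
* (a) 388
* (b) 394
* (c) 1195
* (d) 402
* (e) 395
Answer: e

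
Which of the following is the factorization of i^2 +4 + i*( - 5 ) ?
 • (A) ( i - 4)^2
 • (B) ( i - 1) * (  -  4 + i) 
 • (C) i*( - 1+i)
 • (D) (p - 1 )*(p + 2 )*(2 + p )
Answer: B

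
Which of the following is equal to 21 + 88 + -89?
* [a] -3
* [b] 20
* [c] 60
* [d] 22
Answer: b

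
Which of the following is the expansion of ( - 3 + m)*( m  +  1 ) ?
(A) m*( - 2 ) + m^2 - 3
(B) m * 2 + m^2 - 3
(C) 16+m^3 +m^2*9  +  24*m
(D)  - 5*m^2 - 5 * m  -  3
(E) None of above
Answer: A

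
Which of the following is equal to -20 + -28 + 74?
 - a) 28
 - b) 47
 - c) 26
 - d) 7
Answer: c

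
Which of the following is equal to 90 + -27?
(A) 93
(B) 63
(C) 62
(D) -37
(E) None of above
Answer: B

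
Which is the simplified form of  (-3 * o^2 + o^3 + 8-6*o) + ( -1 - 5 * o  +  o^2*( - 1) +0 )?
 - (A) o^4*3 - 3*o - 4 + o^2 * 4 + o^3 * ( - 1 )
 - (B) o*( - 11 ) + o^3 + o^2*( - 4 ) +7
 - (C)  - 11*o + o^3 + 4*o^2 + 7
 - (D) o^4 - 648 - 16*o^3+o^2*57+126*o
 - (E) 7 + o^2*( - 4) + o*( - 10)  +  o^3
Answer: B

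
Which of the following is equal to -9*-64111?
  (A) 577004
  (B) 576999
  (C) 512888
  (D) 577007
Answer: B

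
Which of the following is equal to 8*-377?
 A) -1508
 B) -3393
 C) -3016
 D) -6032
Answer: C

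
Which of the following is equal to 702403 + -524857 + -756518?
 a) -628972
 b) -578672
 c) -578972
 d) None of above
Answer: c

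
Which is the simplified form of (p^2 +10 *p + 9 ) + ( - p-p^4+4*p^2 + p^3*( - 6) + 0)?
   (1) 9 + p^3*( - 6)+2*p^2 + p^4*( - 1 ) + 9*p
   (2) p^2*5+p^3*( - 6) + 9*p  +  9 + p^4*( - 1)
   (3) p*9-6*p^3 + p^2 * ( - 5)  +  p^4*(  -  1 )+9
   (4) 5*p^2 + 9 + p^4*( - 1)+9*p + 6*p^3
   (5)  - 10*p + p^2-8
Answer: 2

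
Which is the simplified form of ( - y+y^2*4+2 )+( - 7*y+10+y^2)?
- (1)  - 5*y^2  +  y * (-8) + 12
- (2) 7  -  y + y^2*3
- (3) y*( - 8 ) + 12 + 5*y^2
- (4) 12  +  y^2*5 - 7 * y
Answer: 3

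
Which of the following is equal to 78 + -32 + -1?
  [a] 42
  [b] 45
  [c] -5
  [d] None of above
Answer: b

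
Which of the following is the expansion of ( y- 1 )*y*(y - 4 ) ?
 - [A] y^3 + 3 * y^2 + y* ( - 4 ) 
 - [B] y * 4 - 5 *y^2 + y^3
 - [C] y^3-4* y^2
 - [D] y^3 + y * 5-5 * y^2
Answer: B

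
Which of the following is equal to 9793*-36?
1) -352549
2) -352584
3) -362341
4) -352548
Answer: 4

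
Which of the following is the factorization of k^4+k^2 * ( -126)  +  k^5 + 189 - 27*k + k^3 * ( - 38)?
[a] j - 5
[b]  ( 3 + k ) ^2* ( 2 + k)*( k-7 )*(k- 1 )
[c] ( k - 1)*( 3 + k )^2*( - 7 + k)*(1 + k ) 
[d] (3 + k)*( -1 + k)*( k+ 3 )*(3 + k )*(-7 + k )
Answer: d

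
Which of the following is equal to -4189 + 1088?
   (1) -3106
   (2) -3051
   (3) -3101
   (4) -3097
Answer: 3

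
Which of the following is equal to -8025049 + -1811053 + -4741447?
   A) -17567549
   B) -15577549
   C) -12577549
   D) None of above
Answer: D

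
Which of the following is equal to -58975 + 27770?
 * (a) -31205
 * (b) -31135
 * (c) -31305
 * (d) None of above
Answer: a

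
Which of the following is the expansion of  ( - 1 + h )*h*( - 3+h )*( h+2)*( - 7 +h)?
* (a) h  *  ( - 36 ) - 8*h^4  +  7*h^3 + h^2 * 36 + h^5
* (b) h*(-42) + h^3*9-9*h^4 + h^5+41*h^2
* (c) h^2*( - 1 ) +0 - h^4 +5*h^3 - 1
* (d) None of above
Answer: b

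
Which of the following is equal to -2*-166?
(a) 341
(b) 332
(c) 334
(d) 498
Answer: b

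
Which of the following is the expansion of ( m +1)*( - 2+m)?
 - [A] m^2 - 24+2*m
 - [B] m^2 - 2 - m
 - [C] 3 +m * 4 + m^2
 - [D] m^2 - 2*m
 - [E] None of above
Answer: B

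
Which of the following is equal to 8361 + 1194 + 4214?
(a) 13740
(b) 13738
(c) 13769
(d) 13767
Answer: c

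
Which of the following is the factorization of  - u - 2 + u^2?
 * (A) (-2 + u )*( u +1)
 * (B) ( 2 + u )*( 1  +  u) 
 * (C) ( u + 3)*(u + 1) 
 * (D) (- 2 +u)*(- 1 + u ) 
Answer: A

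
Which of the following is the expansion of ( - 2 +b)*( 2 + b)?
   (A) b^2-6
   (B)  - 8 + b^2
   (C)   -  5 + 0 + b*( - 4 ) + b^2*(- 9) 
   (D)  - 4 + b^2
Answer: D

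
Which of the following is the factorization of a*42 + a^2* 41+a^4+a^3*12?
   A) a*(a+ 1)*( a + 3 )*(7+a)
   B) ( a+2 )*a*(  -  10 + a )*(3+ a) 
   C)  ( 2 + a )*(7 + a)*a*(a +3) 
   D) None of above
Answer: C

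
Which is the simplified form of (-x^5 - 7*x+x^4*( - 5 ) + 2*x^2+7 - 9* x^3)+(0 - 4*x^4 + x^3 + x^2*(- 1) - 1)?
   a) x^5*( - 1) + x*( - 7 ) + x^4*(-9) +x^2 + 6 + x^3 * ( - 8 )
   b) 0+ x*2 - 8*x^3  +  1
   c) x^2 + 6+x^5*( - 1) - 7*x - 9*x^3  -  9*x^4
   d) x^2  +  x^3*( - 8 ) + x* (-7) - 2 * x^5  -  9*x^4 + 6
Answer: a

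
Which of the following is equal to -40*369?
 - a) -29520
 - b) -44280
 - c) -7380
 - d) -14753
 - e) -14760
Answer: e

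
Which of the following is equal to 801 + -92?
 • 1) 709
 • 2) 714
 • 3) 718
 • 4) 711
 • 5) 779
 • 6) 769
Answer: 1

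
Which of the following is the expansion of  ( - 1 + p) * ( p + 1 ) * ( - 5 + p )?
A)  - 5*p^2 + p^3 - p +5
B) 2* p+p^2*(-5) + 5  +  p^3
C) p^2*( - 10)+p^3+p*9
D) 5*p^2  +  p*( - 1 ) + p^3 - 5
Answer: A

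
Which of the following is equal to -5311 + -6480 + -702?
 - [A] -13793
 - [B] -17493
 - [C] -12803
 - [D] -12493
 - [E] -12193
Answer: D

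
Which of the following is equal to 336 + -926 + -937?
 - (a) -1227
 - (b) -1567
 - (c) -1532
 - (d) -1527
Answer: d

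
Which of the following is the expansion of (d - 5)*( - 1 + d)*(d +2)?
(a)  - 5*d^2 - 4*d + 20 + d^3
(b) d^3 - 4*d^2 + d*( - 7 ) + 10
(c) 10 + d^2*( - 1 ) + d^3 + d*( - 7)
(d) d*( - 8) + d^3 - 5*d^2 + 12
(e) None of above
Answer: b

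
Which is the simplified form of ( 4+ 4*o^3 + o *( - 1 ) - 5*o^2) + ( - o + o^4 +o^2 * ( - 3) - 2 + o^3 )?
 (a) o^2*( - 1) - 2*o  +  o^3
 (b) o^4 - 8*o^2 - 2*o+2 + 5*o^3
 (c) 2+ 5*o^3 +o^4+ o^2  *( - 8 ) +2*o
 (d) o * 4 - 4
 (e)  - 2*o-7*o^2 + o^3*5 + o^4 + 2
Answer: b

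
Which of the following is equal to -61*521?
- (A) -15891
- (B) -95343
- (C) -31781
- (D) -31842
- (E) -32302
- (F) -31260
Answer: C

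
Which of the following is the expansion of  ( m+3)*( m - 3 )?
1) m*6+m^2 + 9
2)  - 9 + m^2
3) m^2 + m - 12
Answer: 2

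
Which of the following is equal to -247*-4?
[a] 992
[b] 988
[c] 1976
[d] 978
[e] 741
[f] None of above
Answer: b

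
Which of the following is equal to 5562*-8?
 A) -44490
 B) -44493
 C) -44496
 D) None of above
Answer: C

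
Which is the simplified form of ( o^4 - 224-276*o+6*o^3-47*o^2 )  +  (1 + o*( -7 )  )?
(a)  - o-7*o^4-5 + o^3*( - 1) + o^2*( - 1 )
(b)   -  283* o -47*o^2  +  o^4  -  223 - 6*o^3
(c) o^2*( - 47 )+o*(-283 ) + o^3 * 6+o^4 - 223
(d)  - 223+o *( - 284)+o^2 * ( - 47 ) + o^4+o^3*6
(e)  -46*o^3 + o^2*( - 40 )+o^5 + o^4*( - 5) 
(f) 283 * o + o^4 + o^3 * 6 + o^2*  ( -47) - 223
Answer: c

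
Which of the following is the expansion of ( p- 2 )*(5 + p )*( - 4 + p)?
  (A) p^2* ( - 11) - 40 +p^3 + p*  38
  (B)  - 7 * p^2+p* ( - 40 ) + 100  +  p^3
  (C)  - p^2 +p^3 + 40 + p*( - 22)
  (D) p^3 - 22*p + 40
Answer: C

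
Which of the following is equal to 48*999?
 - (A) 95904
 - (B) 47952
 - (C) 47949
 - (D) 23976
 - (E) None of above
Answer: B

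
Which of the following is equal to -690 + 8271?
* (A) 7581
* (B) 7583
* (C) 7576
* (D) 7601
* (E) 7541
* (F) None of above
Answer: A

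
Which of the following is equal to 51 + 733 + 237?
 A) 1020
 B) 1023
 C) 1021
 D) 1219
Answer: C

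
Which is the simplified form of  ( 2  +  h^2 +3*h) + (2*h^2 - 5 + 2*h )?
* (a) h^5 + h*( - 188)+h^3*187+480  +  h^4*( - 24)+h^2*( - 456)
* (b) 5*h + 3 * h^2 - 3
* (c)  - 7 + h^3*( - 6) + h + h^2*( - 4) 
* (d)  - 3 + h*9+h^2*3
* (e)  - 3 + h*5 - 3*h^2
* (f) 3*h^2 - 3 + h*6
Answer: b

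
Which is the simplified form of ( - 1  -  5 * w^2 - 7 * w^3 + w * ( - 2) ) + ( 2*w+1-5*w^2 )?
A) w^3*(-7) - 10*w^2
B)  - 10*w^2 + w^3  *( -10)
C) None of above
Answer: A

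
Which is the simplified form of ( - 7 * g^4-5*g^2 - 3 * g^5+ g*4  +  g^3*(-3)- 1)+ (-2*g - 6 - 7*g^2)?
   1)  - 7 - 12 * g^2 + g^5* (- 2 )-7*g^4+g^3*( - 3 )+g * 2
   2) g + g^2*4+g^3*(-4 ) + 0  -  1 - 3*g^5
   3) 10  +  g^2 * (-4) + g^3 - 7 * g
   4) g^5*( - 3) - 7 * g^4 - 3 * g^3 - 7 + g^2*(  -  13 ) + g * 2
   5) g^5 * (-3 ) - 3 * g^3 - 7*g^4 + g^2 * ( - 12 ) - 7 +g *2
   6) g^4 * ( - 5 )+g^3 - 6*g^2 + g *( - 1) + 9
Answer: 5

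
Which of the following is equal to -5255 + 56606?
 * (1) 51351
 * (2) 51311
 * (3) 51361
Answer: 1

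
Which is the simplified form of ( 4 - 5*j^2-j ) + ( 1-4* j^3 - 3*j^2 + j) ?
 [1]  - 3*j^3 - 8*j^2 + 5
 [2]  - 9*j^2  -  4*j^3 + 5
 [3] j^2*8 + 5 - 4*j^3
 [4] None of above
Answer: 4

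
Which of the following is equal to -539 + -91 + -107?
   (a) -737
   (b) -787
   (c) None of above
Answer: a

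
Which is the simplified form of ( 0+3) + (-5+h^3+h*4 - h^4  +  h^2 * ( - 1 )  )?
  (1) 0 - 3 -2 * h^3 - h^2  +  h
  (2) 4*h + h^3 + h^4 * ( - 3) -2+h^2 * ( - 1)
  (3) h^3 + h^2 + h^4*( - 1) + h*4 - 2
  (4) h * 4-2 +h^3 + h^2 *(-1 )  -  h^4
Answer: 4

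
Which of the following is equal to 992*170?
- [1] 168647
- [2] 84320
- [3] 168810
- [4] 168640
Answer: 4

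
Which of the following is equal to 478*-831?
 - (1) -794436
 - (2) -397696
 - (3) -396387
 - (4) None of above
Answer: 4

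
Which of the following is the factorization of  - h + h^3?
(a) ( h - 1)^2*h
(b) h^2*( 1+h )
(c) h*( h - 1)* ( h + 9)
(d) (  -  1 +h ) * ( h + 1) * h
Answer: d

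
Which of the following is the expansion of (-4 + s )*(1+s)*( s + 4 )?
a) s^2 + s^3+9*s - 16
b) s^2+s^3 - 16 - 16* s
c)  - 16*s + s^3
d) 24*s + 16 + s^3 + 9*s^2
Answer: b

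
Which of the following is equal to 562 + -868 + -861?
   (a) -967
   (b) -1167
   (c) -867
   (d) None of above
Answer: b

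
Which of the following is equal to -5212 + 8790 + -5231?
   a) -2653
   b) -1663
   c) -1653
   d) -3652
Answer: c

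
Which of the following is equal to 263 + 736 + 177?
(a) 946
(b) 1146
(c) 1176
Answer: c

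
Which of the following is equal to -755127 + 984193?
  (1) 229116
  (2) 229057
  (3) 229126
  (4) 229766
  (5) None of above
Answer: 5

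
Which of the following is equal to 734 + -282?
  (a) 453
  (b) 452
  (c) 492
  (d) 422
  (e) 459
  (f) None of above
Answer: b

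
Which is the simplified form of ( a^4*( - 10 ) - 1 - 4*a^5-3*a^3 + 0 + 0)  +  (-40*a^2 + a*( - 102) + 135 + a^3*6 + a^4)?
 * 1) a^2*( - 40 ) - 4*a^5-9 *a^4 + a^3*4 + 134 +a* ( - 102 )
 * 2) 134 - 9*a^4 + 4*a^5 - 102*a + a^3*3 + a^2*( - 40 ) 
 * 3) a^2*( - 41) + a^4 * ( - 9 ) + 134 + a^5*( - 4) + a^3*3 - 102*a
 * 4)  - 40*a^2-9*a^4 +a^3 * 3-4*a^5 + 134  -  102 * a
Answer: 4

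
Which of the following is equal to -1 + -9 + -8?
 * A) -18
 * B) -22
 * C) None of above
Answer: A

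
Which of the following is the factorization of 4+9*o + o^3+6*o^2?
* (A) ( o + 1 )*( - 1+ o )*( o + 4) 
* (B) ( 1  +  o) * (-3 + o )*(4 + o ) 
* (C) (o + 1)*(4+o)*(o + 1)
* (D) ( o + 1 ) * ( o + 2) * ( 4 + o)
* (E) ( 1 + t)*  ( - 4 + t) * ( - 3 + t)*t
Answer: C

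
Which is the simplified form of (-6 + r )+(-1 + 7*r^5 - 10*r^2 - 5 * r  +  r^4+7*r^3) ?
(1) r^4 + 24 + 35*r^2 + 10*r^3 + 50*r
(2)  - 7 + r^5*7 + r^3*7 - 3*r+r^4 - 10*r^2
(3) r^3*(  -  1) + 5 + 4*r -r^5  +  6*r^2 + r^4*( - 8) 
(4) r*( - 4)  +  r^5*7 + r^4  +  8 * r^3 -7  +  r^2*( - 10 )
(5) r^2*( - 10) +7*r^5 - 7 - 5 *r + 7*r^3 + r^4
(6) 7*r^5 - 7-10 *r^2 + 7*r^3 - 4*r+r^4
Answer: 6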